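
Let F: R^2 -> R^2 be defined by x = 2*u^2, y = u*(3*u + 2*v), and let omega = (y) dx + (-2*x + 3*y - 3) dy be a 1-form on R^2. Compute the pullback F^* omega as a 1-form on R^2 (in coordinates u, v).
F^* omega = (42*u^3 + 54*u^2*v + 12*u*v^2 - 18*u - 6*v) du + (2*u*(5*u^2 + 6*u*v - 3)) dv

Using F^*(f dg) = (f ∘ F) d(g ∘ F), substitute each coordinate x_i by F_i(u, v) in f_i, and replace dx_i by d F_i = (∂F_i/∂u) du + (∂F_i/∂v) dv.
  For the x component: f_1(F) = u*(3*u + 2*v); d F_1 = (4*u) du + (0) dv
  For the y component: f_2(F) = 5*u^2 + 6*u*v - 3; d F_2 = (6*u + 2*v) du + (2*u) dv
Combining and collecting du, dv coefficients:
  coeff of du: 42*u^3 + 54*u^2*v + 12*u*v^2 - 18*u - 6*v
  coeff of dv: 2*u*(5*u^2 + 6*u*v - 3)
F^* omega = (42*u^3 + 54*u^2*v + 12*u*v^2 - 18*u - 6*v) du + (2*u*(5*u^2 + 6*u*v - 3)) dv.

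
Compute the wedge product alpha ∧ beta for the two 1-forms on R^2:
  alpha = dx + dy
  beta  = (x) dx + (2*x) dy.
alpha ∧ beta = (x) dx ∧ dy

Distribute the wedge, using dx_i ∧ dx_j = -dx_j ∧ dx_i and dx_i ∧ dx_i = 0. For each pair (i, j) with i < j, the coefficient of dx_i ∧ dx_j in alpha ∧ beta is (alpha_i * beta_j - alpha_j * beta_i). Collecting: alpha ∧ beta = (x) dx ∧ dy.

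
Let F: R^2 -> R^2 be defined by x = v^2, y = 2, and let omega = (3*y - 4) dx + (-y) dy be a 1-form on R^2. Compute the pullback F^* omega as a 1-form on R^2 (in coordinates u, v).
F^* omega = (4*v) dv

Using F^*(f dg) = (f ∘ F) d(g ∘ F), substitute each coordinate x_i by F_i(u, v) in f_i, and replace dx_i by d F_i = (∂F_i/∂u) du + (∂F_i/∂v) dv.
  For the x component: f_1(F) = 2; d F_1 = (0) du + (2*v) dv
  For the y component: f_2(F) = -2; d F_2 = (0) du + (0) dv
Combining and collecting du, dv coefficients:
  coeff of du: 0
  coeff of dv: 4*v
F^* omega = (4*v) dv.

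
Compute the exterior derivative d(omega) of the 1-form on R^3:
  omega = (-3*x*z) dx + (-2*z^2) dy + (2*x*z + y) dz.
d(omega) = (3*x + 2*z) dx ∧ dz + (4*z + 1) dy ∧ dz

For a 1-form omega = sum_i f_i dx_i, the exterior derivative is
  d(omega) = sum_{i < j} (∂f_j/∂x_i - ∂f_i/∂x_j) dx_i ∧ dx_j.
  coefficient of dx ∧ dz: ∂f_3/∂x - ∂f_1/∂z = ∂(2*x*z + y)/∂x - ∂(-3*x*z)/∂z = 3*x + 2*z
  coefficient of dy ∧ dz: ∂f_3/∂y - ∂f_2/∂z = ∂(2*x*z + y)/∂y - ∂(-2*z^2)/∂z = 4*z + 1
Assembling: d(omega) = (3*x + 2*z) dx ∧ dz + (4*z + 1) dy ∧ dz.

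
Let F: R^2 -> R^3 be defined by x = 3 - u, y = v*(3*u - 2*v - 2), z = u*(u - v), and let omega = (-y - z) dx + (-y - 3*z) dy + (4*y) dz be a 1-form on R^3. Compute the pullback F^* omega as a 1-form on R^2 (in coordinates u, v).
F^* omega = (15*u^2*v + u^2 - 28*u*v^2 - 14*u*v + 14*v^3 + 12*v^2 - 2*v) du + (-9*u^3 + 6*u^2 + 14*u*v^2 + 14*u*v - 8*v^3 - 12*v^2 - 4*v) dv

Using F^*(f dg) = (f ∘ F) d(g ∘ F), substitute each coordinate x_i by F_i(u, v) in f_i, and replace dx_i by d F_i = (∂F_i/∂u) du + (∂F_i/∂v) dv.
  For the x component: f_1(F) = -u^2 - 2*u*v + 2*v^2 + 2*v; d F_1 = (-1) du + (0) dv
  For the y component: f_2(F) = -3*u^2 + 2*v^2 + 2*v; d F_2 = (3*v) du + (3*u - 4*v - 2) dv
  For the z component: f_3(F) = 4*v*(3*u - 2*v - 2); d F_3 = (2*u - v) du + (-u) dv
Combining and collecting du, dv coefficients:
  coeff of du: 15*u^2*v + u^2 - 28*u*v^2 - 14*u*v + 14*v^3 + 12*v^2 - 2*v
  coeff of dv: -9*u^3 + 6*u^2 + 14*u*v^2 + 14*u*v - 8*v^3 - 12*v^2 - 4*v
F^* omega = (15*u^2*v + u^2 - 28*u*v^2 - 14*u*v + 14*v^3 + 12*v^2 - 2*v) du + (-9*u^3 + 6*u^2 + 14*u*v^2 + 14*u*v - 8*v^3 - 12*v^2 - 4*v) dv.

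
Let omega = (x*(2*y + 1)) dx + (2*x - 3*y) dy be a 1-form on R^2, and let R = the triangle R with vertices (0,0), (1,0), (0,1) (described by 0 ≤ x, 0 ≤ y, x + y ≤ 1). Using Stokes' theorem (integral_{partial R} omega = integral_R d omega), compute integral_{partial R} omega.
integral_(partial R) omega = 2/3

Stokes: integral_partial_R omega = integral_R d omega with d omega = (∂Q/∂x - ∂P/∂y) dx ∧ dy.
  ∂Q/∂x = 2
  ∂P/∂y = 2*x
  integrand = ∂Q/∂x - ∂P/∂y = 2 - 2*x.
Integrating over R: integral_0^1 integral_0^{1-x} (2 - 2*x) dy dx = 2/3.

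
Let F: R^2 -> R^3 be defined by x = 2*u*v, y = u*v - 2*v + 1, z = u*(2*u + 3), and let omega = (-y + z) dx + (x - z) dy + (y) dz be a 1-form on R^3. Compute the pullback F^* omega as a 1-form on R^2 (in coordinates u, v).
F^* omega = (6*u^2*v - 2*u*v + 4*u + 4*v^2 - 8*v + 3) du + (u*(2*u^2 + 7*u + 4)) dv

Using F^*(f dg) = (f ∘ F) d(g ∘ F), substitute each coordinate x_i by F_i(u, v) in f_i, and replace dx_i by d F_i = (∂F_i/∂u) du + (∂F_i/∂v) dv.
  For the x component: f_1(F) = 2*u^2 - u*v + 3*u + 2*v - 1; d F_1 = (2*v) du + (2*u) dv
  For the y component: f_2(F) = u*(-2*u + 2*v - 3); d F_2 = (v) du + (u - 2) dv
  For the z component: f_3(F) = u*v - 2*v + 1; d F_3 = (4*u + 3) du + (0) dv
Combining and collecting du, dv coefficients:
  coeff of du: 6*u^2*v - 2*u*v + 4*u + 4*v^2 - 8*v + 3
  coeff of dv: u*(2*u^2 + 7*u + 4)
F^* omega = (6*u^2*v - 2*u*v + 4*u + 4*v^2 - 8*v + 3) du + (u*(2*u^2 + 7*u + 4)) dv.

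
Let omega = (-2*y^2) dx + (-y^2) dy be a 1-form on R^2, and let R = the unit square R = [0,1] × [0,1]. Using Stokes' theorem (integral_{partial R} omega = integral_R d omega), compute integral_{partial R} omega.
integral_(partial R) omega = 2

Stokes: integral_partial_R omega = integral_R d omega with d omega = (∂Q/∂x - ∂P/∂y) dx ∧ dy.
  ∂Q/∂x = 0
  ∂P/∂y = -4*y
  integrand = ∂Q/∂x - ∂P/∂y = 4*y.
Integrating over R: integral_0^1 integral_0^1 (4*y) dx dy = 2.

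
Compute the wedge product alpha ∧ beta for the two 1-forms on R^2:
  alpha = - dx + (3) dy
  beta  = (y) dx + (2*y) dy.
alpha ∧ beta = (-5*y) dx ∧ dy

Distribute the wedge, using dx_i ∧ dx_j = -dx_j ∧ dx_i and dx_i ∧ dx_i = 0. For each pair (i, j) with i < j, the coefficient of dx_i ∧ dx_j in alpha ∧ beta is (alpha_i * beta_j - alpha_j * beta_i). Collecting: alpha ∧ beta = (-5*y) dx ∧ dy.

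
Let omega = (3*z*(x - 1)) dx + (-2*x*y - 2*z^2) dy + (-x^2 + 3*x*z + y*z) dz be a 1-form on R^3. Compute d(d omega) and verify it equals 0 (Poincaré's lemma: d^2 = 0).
d(d omega) = 0

Step 1: d omega = sum_{i<j} (∂f_j/∂x_i - ∂f_i/∂x_j) dx_i ∧ dx_j:
  coeff of dx ∧ dy: -2*y
  coeff of dx ∧ dz: -5*x + 3*z + 3
  coeff of dy ∧ dz: 5*z
Step 2: Apply d again to each 2-form coefficient. The only possible 3-form in R^3 is dx ∧ dy ∧ dz, with coefficient
  ∂(coeff of dy∧dz)/∂x - ∂(coeff of dx∧dz)/∂y + ∂(coeff of dx∧dy)/∂z
  = ∂/∂x (5*z) - ∂/∂y (-5*x + 3*z + 3) + ∂/∂z (-2*y).
Each of these terms simplifies to sums of mixed partials that cancel in pairs. The result is 0 (by equality of mixed partials for smooth functions — Schwarz / Clairaut).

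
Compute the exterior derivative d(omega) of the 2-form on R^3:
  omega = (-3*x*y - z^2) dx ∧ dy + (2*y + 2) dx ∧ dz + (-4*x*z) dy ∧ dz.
d(omega) = (-6*z - 2) dx ∧ dy ∧ dz

For a 2-form omega = sum_{i<j} g_{ij} dx_i ∧ dx_j, the exterior derivative is
  d(omega) = sum_{i<j} d(g_{ij}) ∧ dx_i ∧ dx_j = sum_{i<j, k} (∂g_{ij}/∂x_k) dx_k ∧ dx_i ∧ dx_j.
Expand each term, using dx_k ∧ dx_i ∧ dx_j = sgn(permutation) dx_{(a)} ∧ dx_{(b)} ∧ dx_{(c)} with (a < b < c) sorted:
  d(-3*x*y - z^2) includes (∂/∂z)(-3*x*y - z^2) dz = (-2*z) dz, which multiplied by dx ∧ dy gives (-2*z) dx ∧ dy ∧ dz
  d(2*y + 2) includes (∂/∂y)(2*y + 2) dy = (2) dy, which multiplied by dx ∧ dz gives (-2) dx ∧ dy ∧ dz
  d(-4*x*z) includes (∂/∂x)(-4*x*z) dx = (-4*z) dx, which multiplied by dy ∧ dz gives (-4*z) dx ∧ dy ∧ dz
Collecting like 3-forms: d(omega) = (-6*z - 2) dx ∧ dy ∧ dz.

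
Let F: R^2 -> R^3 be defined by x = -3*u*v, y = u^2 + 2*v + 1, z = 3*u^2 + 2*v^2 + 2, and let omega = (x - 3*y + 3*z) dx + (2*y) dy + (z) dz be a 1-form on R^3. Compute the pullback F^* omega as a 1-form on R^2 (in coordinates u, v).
F^* omega = (22*u^3 - 18*u^2*v + 21*u*v^2 + 8*u*v + 16*u - 18*v^3 + 18*v^2 - 9*v) du + (-18*u^3 + 21*u^2*v + 4*u^2 - 18*u*v^2 + 18*u*v - 9*u + 8*v^3 + 16*v + 4) dv

Using F^*(f dg) = (f ∘ F) d(g ∘ F), substitute each coordinate x_i by F_i(u, v) in f_i, and replace dx_i by d F_i = (∂F_i/∂u) du + (∂F_i/∂v) dv.
  For the x component: f_1(F) = 6*u^2 - 3*u*v + 6*v^2 - 6*v + 3; d F_1 = (-3*v) du + (-3*u) dv
  For the y component: f_2(F) = 2*u^2 + 4*v + 2; d F_2 = (2*u) du + (2) dv
  For the z component: f_3(F) = 3*u^2 + 2*v^2 + 2; d F_3 = (6*u) du + (4*v) dv
Combining and collecting du, dv coefficients:
  coeff of du: 22*u^3 - 18*u^2*v + 21*u*v^2 + 8*u*v + 16*u - 18*v^3 + 18*v^2 - 9*v
  coeff of dv: -18*u^3 + 21*u^2*v + 4*u^2 - 18*u*v^2 + 18*u*v - 9*u + 8*v^3 + 16*v + 4
F^* omega = (22*u^3 - 18*u^2*v + 21*u*v^2 + 8*u*v + 16*u - 18*v^3 + 18*v^2 - 9*v) du + (-18*u^3 + 21*u^2*v + 4*u^2 - 18*u*v^2 + 18*u*v - 9*u + 8*v^3 + 16*v + 4) dv.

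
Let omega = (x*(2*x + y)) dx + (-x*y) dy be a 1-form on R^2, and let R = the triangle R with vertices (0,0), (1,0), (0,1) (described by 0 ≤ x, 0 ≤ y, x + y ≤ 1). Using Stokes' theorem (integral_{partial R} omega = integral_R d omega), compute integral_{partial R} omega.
integral_(partial R) omega = -1/3

Stokes: integral_partial_R omega = integral_R d omega with d omega = (∂Q/∂x - ∂P/∂y) dx ∧ dy.
  ∂Q/∂x = -y
  ∂P/∂y = x
  integrand = ∂Q/∂x - ∂P/∂y = -x - y.
Integrating over R: integral_0^1 integral_0^{1-x} (-x - y) dy dx = -1/3.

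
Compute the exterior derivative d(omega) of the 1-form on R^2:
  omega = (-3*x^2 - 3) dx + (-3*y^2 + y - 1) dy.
d(omega) = 0

For a 1-form omega = sum_i f_i dx_i, the exterior derivative is
  d(omega) = sum_{i < j} (∂f_j/∂x_i - ∂f_i/∂x_j) dx_i ∧ dx_j.

Assembling: d(omega) = 0.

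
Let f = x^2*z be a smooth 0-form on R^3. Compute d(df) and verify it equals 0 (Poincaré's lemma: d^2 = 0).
d(df) = 0

Step 1: df = sum_i (∂f/∂x_i) dx_i = (2*x*z) dx + (0) dy + (x^2) dz.
Step 2: Apply d again. Using the 1-form formula, the coefficient of dx ∧ dy in d(df) is ∂^2 f/∂x ∂y - ∂^2 f/∂y ∂x = (0) - (0) = 0 (equality of mixed partials for smooth f).
Similarly for dx ∧ dz and dy ∧ dz — all coefficients vanish. So d(df) = 0.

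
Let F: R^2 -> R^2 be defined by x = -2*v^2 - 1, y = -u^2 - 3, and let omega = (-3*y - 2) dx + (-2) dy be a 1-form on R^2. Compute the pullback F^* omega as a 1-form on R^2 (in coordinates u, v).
F^* omega = (4*u) du + (4*v*(-3*u^2 - 7)) dv

Using F^*(f dg) = (f ∘ F) d(g ∘ F), substitute each coordinate x_i by F_i(u, v) in f_i, and replace dx_i by d F_i = (∂F_i/∂u) du + (∂F_i/∂v) dv.
  For the x component: f_1(F) = 3*u^2 + 7; d F_1 = (0) du + (-4*v) dv
  For the y component: f_2(F) = -2; d F_2 = (-2*u) du + (0) dv
Combining and collecting du, dv coefficients:
  coeff of du: 4*u
  coeff of dv: 4*v*(-3*u^2 - 7)
F^* omega = (4*u) du + (4*v*(-3*u^2 - 7)) dv.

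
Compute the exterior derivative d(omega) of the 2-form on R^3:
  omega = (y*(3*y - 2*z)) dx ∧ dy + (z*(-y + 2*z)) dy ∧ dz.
d(omega) = (-2*y) dx ∧ dy ∧ dz

For a 2-form omega = sum_{i<j} g_{ij} dx_i ∧ dx_j, the exterior derivative is
  d(omega) = sum_{i<j} d(g_{ij}) ∧ dx_i ∧ dx_j = sum_{i<j, k} (∂g_{ij}/∂x_k) dx_k ∧ dx_i ∧ dx_j.
Expand each term, using dx_k ∧ dx_i ∧ dx_j = sgn(permutation) dx_{(a)} ∧ dx_{(b)} ∧ dx_{(c)} with (a < b < c) sorted:
  d(y*(3*y - 2*z)) includes (∂/∂z)(y*(3*y - 2*z)) dz = (-2*y) dz, which multiplied by dx ∧ dy gives (-2*y) dx ∧ dy ∧ dz
Collecting like 3-forms: d(omega) = (-2*y) dx ∧ dy ∧ dz.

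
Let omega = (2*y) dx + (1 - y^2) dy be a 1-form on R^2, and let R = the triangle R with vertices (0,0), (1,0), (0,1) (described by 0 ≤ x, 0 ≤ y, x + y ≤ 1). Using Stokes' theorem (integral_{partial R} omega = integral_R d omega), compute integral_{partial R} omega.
integral_(partial R) omega = -1

Stokes: integral_partial_R omega = integral_R d omega with d omega = (∂Q/∂x - ∂P/∂y) dx ∧ dy.
  ∂Q/∂x = 0
  ∂P/∂y = 2
  integrand = ∂Q/∂x - ∂P/∂y = -2.
Integrating over R: integral_0^1 integral_0^{1-x} (-2) dy dx = -1.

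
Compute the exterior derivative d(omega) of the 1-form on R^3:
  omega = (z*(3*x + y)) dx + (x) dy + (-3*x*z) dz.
d(omega) = (1 - z) dx ∧ dy + (-3*x - y - 3*z) dx ∧ dz

For a 1-form omega = sum_i f_i dx_i, the exterior derivative is
  d(omega) = sum_{i < j} (∂f_j/∂x_i - ∂f_i/∂x_j) dx_i ∧ dx_j.
  coefficient of dx ∧ dy: ∂f_2/∂x - ∂f_1/∂y = ∂(x)/∂x - ∂(z*(3*x + y))/∂y = 1 - z
  coefficient of dx ∧ dz: ∂f_3/∂x - ∂f_1/∂z = ∂(-3*x*z)/∂x - ∂(z*(3*x + y))/∂z = -3*x - y - 3*z
Assembling: d(omega) = (1 - z) dx ∧ dy + (-3*x - y - 3*z) dx ∧ dz.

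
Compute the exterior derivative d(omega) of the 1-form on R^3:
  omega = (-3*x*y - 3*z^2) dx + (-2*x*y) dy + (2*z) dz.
d(omega) = (3*x - 2*y) dx ∧ dy + (6*z) dx ∧ dz

For a 1-form omega = sum_i f_i dx_i, the exterior derivative is
  d(omega) = sum_{i < j} (∂f_j/∂x_i - ∂f_i/∂x_j) dx_i ∧ dx_j.
  coefficient of dx ∧ dy: ∂f_2/∂x - ∂f_1/∂y = ∂(-2*x*y)/∂x - ∂(-3*x*y - 3*z^2)/∂y = 3*x - 2*y
  coefficient of dx ∧ dz: ∂f_3/∂x - ∂f_1/∂z = ∂(2*z)/∂x - ∂(-3*x*y - 3*z^2)/∂z = 6*z
Assembling: d(omega) = (3*x - 2*y) dx ∧ dy + (6*z) dx ∧ dz.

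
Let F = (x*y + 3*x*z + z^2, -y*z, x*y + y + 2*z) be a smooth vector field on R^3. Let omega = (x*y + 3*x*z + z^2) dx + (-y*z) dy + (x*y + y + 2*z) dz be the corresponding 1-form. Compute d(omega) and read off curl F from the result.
d(omega) = (x + y + 1) dy ∧ dz + (3*x - y + 2*z) dz ∧ dx + (-x) dx ∧ dy; curl F = (x + y + 1, 3*x - y + 2*z, -x)

d omega = sum_{i<j} (∂f_j/∂x_i - ∂f_i/∂x_j) dx_i ∧ dx_j. Under the identification (dy ∧ dz, dz ∧ dx, dx ∧ dy) ↔ (e_x, e_y, e_z), the coefficients are exactly the components of curl F. Compute:
  ∂R/∂y - ∂Q/∂z = (x + 1) - (-y) = x + y + 1
  ∂P/∂z - ∂R/∂x = (3*x + 2*z) - (y) = 3*x - y + 2*z
  ∂Q/∂x - ∂P/∂y = (0) - (x) = -x.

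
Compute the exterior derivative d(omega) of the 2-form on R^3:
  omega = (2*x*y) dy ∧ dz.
d(omega) = (2*y) dx ∧ dy ∧ dz

For a 2-form omega = sum_{i<j} g_{ij} dx_i ∧ dx_j, the exterior derivative is
  d(omega) = sum_{i<j} d(g_{ij}) ∧ dx_i ∧ dx_j = sum_{i<j, k} (∂g_{ij}/∂x_k) dx_k ∧ dx_i ∧ dx_j.
Expand each term, using dx_k ∧ dx_i ∧ dx_j = sgn(permutation) dx_{(a)} ∧ dx_{(b)} ∧ dx_{(c)} with (a < b < c) sorted:
  d(2*x*y) includes (∂/∂x)(2*x*y) dx = (2*y) dx, which multiplied by dy ∧ dz gives (2*y) dx ∧ dy ∧ dz
Collecting like 3-forms: d(omega) = (2*y) dx ∧ dy ∧ dz.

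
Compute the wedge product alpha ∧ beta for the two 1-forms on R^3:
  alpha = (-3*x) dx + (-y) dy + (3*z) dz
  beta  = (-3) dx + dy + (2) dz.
alpha ∧ beta = (-3*x - 3*y) dx ∧ dy + (-6*x + 9*z) dx ∧ dz + (-2*y - 3*z) dy ∧ dz

Distribute the wedge, using dx_i ∧ dx_j = -dx_j ∧ dx_i and dx_i ∧ dx_i = 0. For each pair (i, j) with i < j, the coefficient of dx_i ∧ dx_j in alpha ∧ beta is (alpha_i * beta_j - alpha_j * beta_i). Collecting: alpha ∧ beta = (-3*x - 3*y) dx ∧ dy + (-6*x + 9*z) dx ∧ dz + (-2*y - 3*z) dy ∧ dz.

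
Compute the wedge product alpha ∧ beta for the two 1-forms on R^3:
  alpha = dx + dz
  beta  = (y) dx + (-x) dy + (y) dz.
alpha ∧ beta = (-x) dx ∧ dy + (x) dy ∧ dz

Distribute the wedge, using dx_i ∧ dx_j = -dx_j ∧ dx_i and dx_i ∧ dx_i = 0. For each pair (i, j) with i < j, the coefficient of dx_i ∧ dx_j in alpha ∧ beta is (alpha_i * beta_j - alpha_j * beta_i). Collecting: alpha ∧ beta = (-x) dx ∧ dy + (x) dy ∧ dz.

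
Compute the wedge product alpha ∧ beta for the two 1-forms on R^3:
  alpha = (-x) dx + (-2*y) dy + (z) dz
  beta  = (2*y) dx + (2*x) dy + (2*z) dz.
alpha ∧ beta = (-2*x^2 + 4*y^2) dx ∧ dy + (-2*z*(x + y)) dx ∧ dz + (-2*z*(x + 2*y)) dy ∧ dz

Distribute the wedge, using dx_i ∧ dx_j = -dx_j ∧ dx_i and dx_i ∧ dx_i = 0. For each pair (i, j) with i < j, the coefficient of dx_i ∧ dx_j in alpha ∧ beta is (alpha_i * beta_j - alpha_j * beta_i). Collecting: alpha ∧ beta = (-2*x^2 + 4*y^2) dx ∧ dy + (-2*z*(x + y)) dx ∧ dz + (-2*z*(x + 2*y)) dy ∧ dz.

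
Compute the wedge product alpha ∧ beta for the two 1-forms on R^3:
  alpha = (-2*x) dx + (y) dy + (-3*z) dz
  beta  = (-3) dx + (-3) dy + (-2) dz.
alpha ∧ beta = (6*x + 3*y) dx ∧ dy + (4*x - 9*z) dx ∧ dz + (-2*y - 9*z) dy ∧ dz

Distribute the wedge, using dx_i ∧ dx_j = -dx_j ∧ dx_i and dx_i ∧ dx_i = 0. For each pair (i, j) with i < j, the coefficient of dx_i ∧ dx_j in alpha ∧ beta is (alpha_i * beta_j - alpha_j * beta_i). Collecting: alpha ∧ beta = (6*x + 3*y) dx ∧ dy + (4*x - 9*z) dx ∧ dz + (-2*y - 9*z) dy ∧ dz.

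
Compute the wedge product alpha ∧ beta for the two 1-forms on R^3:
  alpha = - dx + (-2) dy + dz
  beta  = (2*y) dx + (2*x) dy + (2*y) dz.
alpha ∧ beta = (-2*x + 4*y) dx ∧ dy + (-4*y) dx ∧ dz + (-2*x - 4*y) dy ∧ dz

Distribute the wedge, using dx_i ∧ dx_j = -dx_j ∧ dx_i and dx_i ∧ dx_i = 0. For each pair (i, j) with i < j, the coefficient of dx_i ∧ dx_j in alpha ∧ beta is (alpha_i * beta_j - alpha_j * beta_i). Collecting: alpha ∧ beta = (-2*x + 4*y) dx ∧ dy + (-4*y) dx ∧ dz + (-2*x - 4*y) dy ∧ dz.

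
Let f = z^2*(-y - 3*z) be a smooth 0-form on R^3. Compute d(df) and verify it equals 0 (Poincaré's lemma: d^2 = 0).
d(df) = 0

Step 1: df = sum_i (∂f/∂x_i) dx_i = (0) dx + (-z^2) dy + (z*(-2*y - 9*z)) dz.
Step 2: Apply d again. Using the 1-form formula, the coefficient of dx ∧ dy in d(df) is ∂^2 f/∂x ∂y - ∂^2 f/∂y ∂x = (0) - (0) = 0 (equality of mixed partials for smooth f).
Similarly for dx ∧ dz and dy ∧ dz — all coefficients vanish. So d(df) = 0.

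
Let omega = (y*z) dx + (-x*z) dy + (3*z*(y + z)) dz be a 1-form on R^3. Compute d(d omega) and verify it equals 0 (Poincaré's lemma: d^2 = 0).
d(d omega) = 0

Step 1: d omega = sum_{i<j} (∂f_j/∂x_i - ∂f_i/∂x_j) dx_i ∧ dx_j:
  coeff of dx ∧ dy: -2*z
  coeff of dx ∧ dz: -y
  coeff of dy ∧ dz: x + 3*z
Step 2: Apply d again to each 2-form coefficient. The only possible 3-form in R^3 is dx ∧ dy ∧ dz, with coefficient
  ∂(coeff of dy∧dz)/∂x - ∂(coeff of dx∧dz)/∂y + ∂(coeff of dx∧dy)/∂z
  = ∂/∂x (x + 3*z) - ∂/∂y (-y) + ∂/∂z (-2*z).
Each of these terms simplifies to sums of mixed partials that cancel in pairs. The result is 0 (by equality of mixed partials for smooth functions — Schwarz / Clairaut).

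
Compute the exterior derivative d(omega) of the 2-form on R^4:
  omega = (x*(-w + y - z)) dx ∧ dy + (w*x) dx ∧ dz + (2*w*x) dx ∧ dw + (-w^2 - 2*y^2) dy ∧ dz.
d(omega) = (-x) dx ∧ dy ∧ dz + (-x) dx ∧ dy ∧ dw + (x) dx ∧ dz ∧ dw + (-2*w) dy ∧ dz ∧ dw

For a 2-form omega = sum_{i<j} g_{ij} dx_i ∧ dx_j, the exterior derivative is
  d(omega) = sum_{i<j} d(g_{ij}) ∧ dx_i ∧ dx_j = sum_{i<j, k} (∂g_{ij}/∂x_k) dx_k ∧ dx_i ∧ dx_j.
Expand each term, using dx_k ∧ dx_i ∧ dx_j = sgn(permutation) dx_{(a)} ∧ dx_{(b)} ∧ dx_{(c)} with (a < b < c) sorted:
  d(x*(-w + y - z)) includes (∂/∂z)(x*(-w + y - z)) dz = (-x) dz, which multiplied by dx ∧ dy gives (-x) dx ∧ dy ∧ dz
  d(x*(-w + y - z)) includes (∂/∂w)(x*(-w + y - z)) dw = (-x) dw, which multiplied by dx ∧ dy gives (-x) dx ∧ dy ∧ dw
  d(w*x) includes (∂/∂w)(w*x) dw = (x) dw, which multiplied by dx ∧ dz gives (x) dx ∧ dz ∧ dw
  d(-w^2 - 2*y^2) includes (∂/∂w)(-w^2 - 2*y^2) dw = (-2*w) dw, which multiplied by dy ∧ dz gives (-2*w) dy ∧ dz ∧ dw
Collecting like 3-forms: d(omega) = (-x) dx ∧ dy ∧ dz + (-x) dx ∧ dy ∧ dw + (x) dx ∧ dz ∧ dw + (-2*w) dy ∧ dz ∧ dw.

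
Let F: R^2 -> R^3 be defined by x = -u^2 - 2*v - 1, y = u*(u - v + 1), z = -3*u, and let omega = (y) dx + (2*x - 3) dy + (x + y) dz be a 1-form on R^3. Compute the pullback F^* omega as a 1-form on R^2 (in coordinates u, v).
F^* omega = (-6*u^3 + 4*u^2*v - 4*u^2 - 5*u*v - 13*u + 4*v^2 + 7*v - 2) du + (u*(2*u^2 - 2*u + 6*v + 3)) dv

Using F^*(f dg) = (f ∘ F) d(g ∘ F), substitute each coordinate x_i by F_i(u, v) in f_i, and replace dx_i by d F_i = (∂F_i/∂u) du + (∂F_i/∂v) dv.
  For the x component: f_1(F) = u*(u - v + 1); d F_1 = (-2*u) du + (-2) dv
  For the y component: f_2(F) = -2*u^2 - 4*v - 5; d F_2 = (2*u - v + 1) du + (-u) dv
  For the z component: f_3(F) = -u*v + u - 2*v - 1; d F_3 = (-3) du + (0) dv
Combining and collecting du, dv coefficients:
  coeff of du: -6*u^3 + 4*u^2*v - 4*u^2 - 5*u*v - 13*u + 4*v^2 + 7*v - 2
  coeff of dv: u*(2*u^2 - 2*u + 6*v + 3)
F^* omega = (-6*u^3 + 4*u^2*v - 4*u^2 - 5*u*v - 13*u + 4*v^2 + 7*v - 2) du + (u*(2*u^2 - 2*u + 6*v + 3)) dv.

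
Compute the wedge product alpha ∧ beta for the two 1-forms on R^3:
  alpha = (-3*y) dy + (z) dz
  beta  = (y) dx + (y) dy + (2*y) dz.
alpha ∧ beta = (3*y^2) dx ∧ dy + (-y*(6*y + z)) dy ∧ dz + (-y*z) dx ∧ dz

Distribute the wedge, using dx_i ∧ dx_j = -dx_j ∧ dx_i and dx_i ∧ dx_i = 0. For each pair (i, j) with i < j, the coefficient of dx_i ∧ dx_j in alpha ∧ beta is (alpha_i * beta_j - alpha_j * beta_i). Collecting: alpha ∧ beta = (3*y^2) dx ∧ dy + (-y*(6*y + z)) dy ∧ dz + (-y*z) dx ∧ dz.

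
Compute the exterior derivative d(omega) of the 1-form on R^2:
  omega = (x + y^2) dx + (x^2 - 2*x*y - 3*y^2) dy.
d(omega) = (2*x - 4*y) dx ∧ dy

For a 1-form omega = sum_i f_i dx_i, the exterior derivative is
  d(omega) = sum_{i < j} (∂f_j/∂x_i - ∂f_i/∂x_j) dx_i ∧ dx_j.
  coefficient of dx ∧ dy: ∂f_2/∂x - ∂f_1/∂y = ∂(x^2 - 2*x*y - 3*y^2)/∂x - ∂(x + y^2)/∂y = 2*x - 4*y
Assembling: d(omega) = (2*x - 4*y) dx ∧ dy.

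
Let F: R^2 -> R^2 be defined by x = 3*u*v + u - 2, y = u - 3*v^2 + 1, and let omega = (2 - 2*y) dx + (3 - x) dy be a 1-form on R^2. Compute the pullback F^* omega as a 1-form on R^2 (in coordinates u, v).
F^* omega = (-9*u*v - 3*u + 18*v^3 + 6*v^2 + 5) du + (-6*u^2 + 36*u*v^2 + 6*u*v - 30*v) dv

Using F^*(f dg) = (f ∘ F) d(g ∘ F), substitute each coordinate x_i by F_i(u, v) in f_i, and replace dx_i by d F_i = (∂F_i/∂u) du + (∂F_i/∂v) dv.
  For the x component: f_1(F) = -2*u + 6*v^2; d F_1 = (3*v + 1) du + (3*u) dv
  For the y component: f_2(F) = -3*u*v - u + 5; d F_2 = (1) du + (-6*v) dv
Combining and collecting du, dv coefficients:
  coeff of du: -9*u*v - 3*u + 18*v^3 + 6*v^2 + 5
  coeff of dv: -6*u^2 + 36*u*v^2 + 6*u*v - 30*v
F^* omega = (-9*u*v - 3*u + 18*v^3 + 6*v^2 + 5) du + (-6*u^2 + 36*u*v^2 + 6*u*v - 30*v) dv.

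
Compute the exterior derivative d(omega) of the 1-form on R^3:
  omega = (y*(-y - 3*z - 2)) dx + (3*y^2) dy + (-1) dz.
d(omega) = (2*y + 3*z + 2) dx ∧ dy + (3*y) dx ∧ dz

For a 1-form omega = sum_i f_i dx_i, the exterior derivative is
  d(omega) = sum_{i < j} (∂f_j/∂x_i - ∂f_i/∂x_j) dx_i ∧ dx_j.
  coefficient of dx ∧ dy: ∂f_2/∂x - ∂f_1/∂y = ∂(3*y^2)/∂x - ∂(y*(-y - 3*z - 2))/∂y = 2*y + 3*z + 2
  coefficient of dx ∧ dz: ∂f_3/∂x - ∂f_1/∂z = ∂(-1)/∂x - ∂(y*(-y - 3*z - 2))/∂z = 3*y
Assembling: d(omega) = (2*y + 3*z + 2) dx ∧ dy + (3*y) dx ∧ dz.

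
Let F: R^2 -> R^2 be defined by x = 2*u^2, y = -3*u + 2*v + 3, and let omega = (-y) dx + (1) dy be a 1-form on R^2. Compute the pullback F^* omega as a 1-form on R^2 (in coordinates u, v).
F^* omega = (12*u^2 - 8*u*v - 12*u - 3) du + (2) dv

Using F^*(f dg) = (f ∘ F) d(g ∘ F), substitute each coordinate x_i by F_i(u, v) in f_i, and replace dx_i by d F_i = (∂F_i/∂u) du + (∂F_i/∂v) dv.
  For the x component: f_1(F) = 3*u - 2*v - 3; d F_1 = (4*u) du + (0) dv
  For the y component: f_2(F) = 1; d F_2 = (-3) du + (2) dv
Combining and collecting du, dv coefficients:
  coeff of du: 12*u^2 - 8*u*v - 12*u - 3
  coeff of dv: 2
F^* omega = (12*u^2 - 8*u*v - 12*u - 3) du + (2) dv.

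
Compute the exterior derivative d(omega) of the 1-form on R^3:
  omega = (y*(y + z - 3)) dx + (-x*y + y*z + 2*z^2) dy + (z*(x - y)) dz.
d(omega) = (-3*y - z + 3) dx ∧ dy + (-y + z) dx ∧ dz + (-y - 5*z) dy ∧ dz

For a 1-form omega = sum_i f_i dx_i, the exterior derivative is
  d(omega) = sum_{i < j} (∂f_j/∂x_i - ∂f_i/∂x_j) dx_i ∧ dx_j.
  coefficient of dx ∧ dy: ∂f_2/∂x - ∂f_1/∂y = ∂(-x*y + y*z + 2*z^2)/∂x - ∂(y*(y + z - 3))/∂y = -3*y - z + 3
  coefficient of dx ∧ dz: ∂f_3/∂x - ∂f_1/∂z = ∂(z*(x - y))/∂x - ∂(y*(y + z - 3))/∂z = -y + z
  coefficient of dy ∧ dz: ∂f_3/∂y - ∂f_2/∂z = ∂(z*(x - y))/∂y - ∂(-x*y + y*z + 2*z^2)/∂z = -y - 5*z
Assembling: d(omega) = (-3*y - z + 3) dx ∧ dy + (-y + z) dx ∧ dz + (-y - 5*z) dy ∧ dz.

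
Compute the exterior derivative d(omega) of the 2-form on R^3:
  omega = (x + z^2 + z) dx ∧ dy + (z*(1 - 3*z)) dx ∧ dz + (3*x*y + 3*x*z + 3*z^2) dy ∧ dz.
d(omega) = (3*y + 5*z + 1) dx ∧ dy ∧ dz

For a 2-form omega = sum_{i<j} g_{ij} dx_i ∧ dx_j, the exterior derivative is
  d(omega) = sum_{i<j} d(g_{ij}) ∧ dx_i ∧ dx_j = sum_{i<j, k} (∂g_{ij}/∂x_k) dx_k ∧ dx_i ∧ dx_j.
Expand each term, using dx_k ∧ dx_i ∧ dx_j = sgn(permutation) dx_{(a)} ∧ dx_{(b)} ∧ dx_{(c)} with (a < b < c) sorted:
  d(x + z^2 + z) includes (∂/∂z)(x + z^2 + z) dz = (2*z + 1) dz, which multiplied by dx ∧ dy gives (2*z + 1) dx ∧ dy ∧ dz
  d(3*x*y + 3*x*z + 3*z^2) includes (∂/∂x)(3*x*y + 3*x*z + 3*z^2) dx = (3*y + 3*z) dx, which multiplied by dy ∧ dz gives (3*y + 3*z) dx ∧ dy ∧ dz
Collecting like 3-forms: d(omega) = (3*y + 5*z + 1) dx ∧ dy ∧ dz.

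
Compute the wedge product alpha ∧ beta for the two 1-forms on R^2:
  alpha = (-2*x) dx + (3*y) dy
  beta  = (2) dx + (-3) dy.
alpha ∧ beta = (6*x - 6*y) dx ∧ dy

Distribute the wedge, using dx_i ∧ dx_j = -dx_j ∧ dx_i and dx_i ∧ dx_i = 0. For each pair (i, j) with i < j, the coefficient of dx_i ∧ dx_j in alpha ∧ beta is (alpha_i * beta_j - alpha_j * beta_i). Collecting: alpha ∧ beta = (6*x - 6*y) dx ∧ dy.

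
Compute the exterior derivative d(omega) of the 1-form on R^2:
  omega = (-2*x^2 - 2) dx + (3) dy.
d(omega) = 0

For a 1-form omega = sum_i f_i dx_i, the exterior derivative is
  d(omega) = sum_{i < j} (∂f_j/∂x_i - ∂f_i/∂x_j) dx_i ∧ dx_j.

Assembling: d(omega) = 0.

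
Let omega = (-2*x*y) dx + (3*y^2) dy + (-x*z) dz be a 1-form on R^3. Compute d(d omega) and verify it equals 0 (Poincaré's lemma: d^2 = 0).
d(d omega) = 0

Step 1: d omega = sum_{i<j} (∂f_j/∂x_i - ∂f_i/∂x_j) dx_i ∧ dx_j:
  coeff of dx ∧ dy: 2*x
  coeff of dx ∧ dz: -z
  coeff of dy ∧ dz: 0
Step 2: Apply d again to each 2-form coefficient. The only possible 3-form in R^3 is dx ∧ dy ∧ dz, with coefficient
  ∂(coeff of dy∧dz)/∂x - ∂(coeff of dx∧dz)/∂y + ∂(coeff of dx∧dy)/∂z
  = ∂/∂x (0) - ∂/∂y (-z) + ∂/∂z (2*x).
Each of these terms simplifies to sums of mixed partials that cancel in pairs. The result is 0 (by equality of mixed partials for smooth functions — Schwarz / Clairaut).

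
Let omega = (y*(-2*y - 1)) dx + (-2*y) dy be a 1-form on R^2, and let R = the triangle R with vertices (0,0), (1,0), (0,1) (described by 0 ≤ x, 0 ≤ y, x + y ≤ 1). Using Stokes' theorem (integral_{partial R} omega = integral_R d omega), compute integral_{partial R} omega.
integral_(partial R) omega = 7/6

Stokes: integral_partial_R omega = integral_R d omega with d omega = (∂Q/∂x - ∂P/∂y) dx ∧ dy.
  ∂Q/∂x = 0
  ∂P/∂y = -4*y - 1
  integrand = ∂Q/∂x - ∂P/∂y = 4*y + 1.
Integrating over R: integral_0^1 integral_0^{1-x} (4*y + 1) dy dx = 7/6.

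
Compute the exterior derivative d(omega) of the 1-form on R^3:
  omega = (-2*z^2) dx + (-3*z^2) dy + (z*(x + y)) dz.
d(omega) = (5*z) dx ∧ dz + (7*z) dy ∧ dz

For a 1-form omega = sum_i f_i dx_i, the exterior derivative is
  d(omega) = sum_{i < j} (∂f_j/∂x_i - ∂f_i/∂x_j) dx_i ∧ dx_j.
  coefficient of dx ∧ dz: ∂f_3/∂x - ∂f_1/∂z = ∂(z*(x + y))/∂x - ∂(-2*z^2)/∂z = 5*z
  coefficient of dy ∧ dz: ∂f_3/∂y - ∂f_2/∂z = ∂(z*(x + y))/∂y - ∂(-3*z^2)/∂z = 7*z
Assembling: d(omega) = (5*z) dx ∧ dz + (7*z) dy ∧ dz.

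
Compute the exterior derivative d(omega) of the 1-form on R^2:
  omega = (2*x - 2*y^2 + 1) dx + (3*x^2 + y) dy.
d(omega) = (6*x + 4*y) dx ∧ dy

For a 1-form omega = sum_i f_i dx_i, the exterior derivative is
  d(omega) = sum_{i < j} (∂f_j/∂x_i - ∂f_i/∂x_j) dx_i ∧ dx_j.
  coefficient of dx ∧ dy: ∂f_2/∂x - ∂f_1/∂y = ∂(3*x^2 + y)/∂x - ∂(2*x - 2*y^2 + 1)/∂y = 6*x + 4*y
Assembling: d(omega) = (6*x + 4*y) dx ∧ dy.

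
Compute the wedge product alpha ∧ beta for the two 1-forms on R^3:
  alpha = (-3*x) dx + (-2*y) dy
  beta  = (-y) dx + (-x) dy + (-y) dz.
alpha ∧ beta = (3*x^2 - 2*y^2) dx ∧ dy + (3*x*y) dx ∧ dz + (2*y^2) dy ∧ dz

Distribute the wedge, using dx_i ∧ dx_j = -dx_j ∧ dx_i and dx_i ∧ dx_i = 0. For each pair (i, j) with i < j, the coefficient of dx_i ∧ dx_j in alpha ∧ beta is (alpha_i * beta_j - alpha_j * beta_i). Collecting: alpha ∧ beta = (3*x^2 - 2*y^2) dx ∧ dy + (3*x*y) dx ∧ dz + (2*y^2) dy ∧ dz.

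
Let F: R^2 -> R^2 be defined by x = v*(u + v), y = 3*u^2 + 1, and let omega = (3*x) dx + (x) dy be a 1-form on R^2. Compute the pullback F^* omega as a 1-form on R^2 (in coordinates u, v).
F^* omega = (3*v*(2*u^2 + 3*u*v + v^2)) du + (3*v*(u^2 + 3*u*v + 2*v^2)) dv

Using F^*(f dg) = (f ∘ F) d(g ∘ F), substitute each coordinate x_i by F_i(u, v) in f_i, and replace dx_i by d F_i = (∂F_i/∂u) du + (∂F_i/∂v) dv.
  For the x component: f_1(F) = 3*v*(u + v); d F_1 = (v) du + (u + 2*v) dv
  For the y component: f_2(F) = v*(u + v); d F_2 = (6*u) du + (0) dv
Combining and collecting du, dv coefficients:
  coeff of du: 3*v*(2*u^2 + 3*u*v + v^2)
  coeff of dv: 3*v*(u^2 + 3*u*v + 2*v^2)
F^* omega = (3*v*(2*u^2 + 3*u*v + v^2)) du + (3*v*(u^2 + 3*u*v + 2*v^2)) dv.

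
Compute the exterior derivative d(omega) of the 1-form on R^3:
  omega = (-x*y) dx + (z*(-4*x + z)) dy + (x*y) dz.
d(omega) = (x - 4*z) dx ∧ dy + (y) dx ∧ dz + (5*x - 2*z) dy ∧ dz

For a 1-form omega = sum_i f_i dx_i, the exterior derivative is
  d(omega) = sum_{i < j} (∂f_j/∂x_i - ∂f_i/∂x_j) dx_i ∧ dx_j.
  coefficient of dx ∧ dy: ∂f_2/∂x - ∂f_1/∂y = ∂(z*(-4*x + z))/∂x - ∂(-x*y)/∂y = x - 4*z
  coefficient of dx ∧ dz: ∂f_3/∂x - ∂f_1/∂z = ∂(x*y)/∂x - ∂(-x*y)/∂z = y
  coefficient of dy ∧ dz: ∂f_3/∂y - ∂f_2/∂z = ∂(x*y)/∂y - ∂(z*(-4*x + z))/∂z = 5*x - 2*z
Assembling: d(omega) = (x - 4*z) dx ∧ dy + (y) dx ∧ dz + (5*x - 2*z) dy ∧ dz.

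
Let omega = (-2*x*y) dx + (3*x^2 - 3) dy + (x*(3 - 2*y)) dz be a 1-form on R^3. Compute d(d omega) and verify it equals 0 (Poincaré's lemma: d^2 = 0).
d(d omega) = 0

Step 1: d omega = sum_{i<j} (∂f_j/∂x_i - ∂f_i/∂x_j) dx_i ∧ dx_j:
  coeff of dx ∧ dy: 8*x
  coeff of dx ∧ dz: 3 - 2*y
  coeff of dy ∧ dz: -2*x
Step 2: Apply d again to each 2-form coefficient. The only possible 3-form in R^3 is dx ∧ dy ∧ dz, with coefficient
  ∂(coeff of dy∧dz)/∂x - ∂(coeff of dx∧dz)/∂y + ∂(coeff of dx∧dy)/∂z
  = ∂/∂x (-2*x) - ∂/∂y (3 - 2*y) + ∂/∂z (8*x).
Each of these terms simplifies to sums of mixed partials that cancel in pairs. The result is 0 (by equality of mixed partials for smooth functions — Schwarz / Clairaut).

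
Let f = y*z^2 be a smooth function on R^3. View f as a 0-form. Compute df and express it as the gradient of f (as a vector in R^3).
df = (0) dx + (z^2) dy + (2*y*z) dz; grad f = (0, z^2, 2*y*z)

For a 0-form f, d f = (∂f/∂x) dx + (∂f/∂y) dy + (∂f/∂z) dz. The components of the vector representation are exactly the entries of grad f in Cartesian coordinates:
  ∂f/∂x = 0
  ∂f/∂y = z^2
  ∂f/∂z = 2*y*z.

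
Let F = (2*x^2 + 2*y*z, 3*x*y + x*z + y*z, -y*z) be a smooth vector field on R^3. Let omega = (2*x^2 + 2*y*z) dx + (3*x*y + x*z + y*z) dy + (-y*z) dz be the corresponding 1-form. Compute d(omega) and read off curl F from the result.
d(omega) = (-x - y - z) dy ∧ dz + (2*y) dz ∧ dx + (3*y - z) dx ∧ dy; curl F = (-x - y - z, 2*y, 3*y - z)

d omega = sum_{i<j} (∂f_j/∂x_i - ∂f_i/∂x_j) dx_i ∧ dx_j. Under the identification (dy ∧ dz, dz ∧ dx, dx ∧ dy) ↔ (e_x, e_y, e_z), the coefficients are exactly the components of curl F. Compute:
  ∂R/∂y - ∂Q/∂z = (-z) - (x + y) = -x - y - z
  ∂P/∂z - ∂R/∂x = (2*y) - (0) = 2*y
  ∂Q/∂x - ∂P/∂y = (3*y + z) - (2*z) = 3*y - z.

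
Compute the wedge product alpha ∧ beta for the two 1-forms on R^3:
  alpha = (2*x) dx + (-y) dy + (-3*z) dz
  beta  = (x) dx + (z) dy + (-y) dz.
alpha ∧ beta = (x*(y + 2*z)) dx ∧ dy + (x*(-2*y + 3*z)) dx ∧ dz + (y^2 + 3*z^2) dy ∧ dz

Distribute the wedge, using dx_i ∧ dx_j = -dx_j ∧ dx_i and dx_i ∧ dx_i = 0. For each pair (i, j) with i < j, the coefficient of dx_i ∧ dx_j in alpha ∧ beta is (alpha_i * beta_j - alpha_j * beta_i). Collecting: alpha ∧ beta = (x*(y + 2*z)) dx ∧ dy + (x*(-2*y + 3*z)) dx ∧ dz + (y^2 + 3*z^2) dy ∧ dz.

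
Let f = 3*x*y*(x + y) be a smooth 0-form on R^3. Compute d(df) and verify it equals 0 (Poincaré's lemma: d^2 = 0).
d(df) = 0

Step 1: df = sum_i (∂f/∂x_i) dx_i = (3*y*(2*x + y)) dx + (3*x*(x + 2*y)) dy + (0) dz.
Step 2: Apply d again. Using the 1-form formula, the coefficient of dx ∧ dy in d(df) is ∂^2 f/∂x ∂y - ∂^2 f/∂y ∂x = (6*x + 6*y) - (6*x + 6*y) = 0 (equality of mixed partials for smooth f).
Similarly for dx ∧ dz and dy ∧ dz — all coefficients vanish. So d(df) = 0.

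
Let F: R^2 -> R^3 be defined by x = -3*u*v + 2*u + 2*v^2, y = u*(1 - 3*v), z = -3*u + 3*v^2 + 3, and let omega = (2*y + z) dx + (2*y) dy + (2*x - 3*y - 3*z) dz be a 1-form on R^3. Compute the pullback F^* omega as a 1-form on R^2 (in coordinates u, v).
F^* omega = (36*u*v^2 - 30*u*v - 30*u - 9*v^3 + 21*v^2 - 9*v + 33) du + (36*u^2*v - 3*u^2 - 15*u*v^2 + 56*u*v - 9*u - 18*v^3 - 42*v) dv

Using F^*(f dg) = (f ∘ F) d(g ∘ F), substitute each coordinate x_i by F_i(u, v) in f_i, and replace dx_i by d F_i = (∂F_i/∂u) du + (∂F_i/∂v) dv.
  For the x component: f_1(F) = -6*u*v - u + 3*v^2 + 3; d F_1 = (2 - 3*v) du + (-3*u + 4*v) dv
  For the y component: f_2(F) = 2*u*(1 - 3*v); d F_2 = (1 - 3*v) du + (-3*u) dv
  For the z component: f_3(F) = 3*u*v + 10*u - 5*v^2 - 9; d F_3 = (-3) du + (6*v) dv
Combining and collecting du, dv coefficients:
  coeff of du: 36*u*v^2 - 30*u*v - 30*u - 9*v^3 + 21*v^2 - 9*v + 33
  coeff of dv: 36*u^2*v - 3*u^2 - 15*u*v^2 + 56*u*v - 9*u - 18*v^3 - 42*v
F^* omega = (36*u*v^2 - 30*u*v - 30*u - 9*v^3 + 21*v^2 - 9*v + 33) du + (36*u^2*v - 3*u^2 - 15*u*v^2 + 56*u*v - 9*u - 18*v^3 - 42*v) dv.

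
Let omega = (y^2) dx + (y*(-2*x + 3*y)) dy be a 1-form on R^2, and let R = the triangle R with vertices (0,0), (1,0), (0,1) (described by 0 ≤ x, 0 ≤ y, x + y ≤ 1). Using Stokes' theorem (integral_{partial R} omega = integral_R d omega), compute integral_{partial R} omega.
integral_(partial R) omega = -2/3

Stokes: integral_partial_R omega = integral_R d omega with d omega = (∂Q/∂x - ∂P/∂y) dx ∧ dy.
  ∂Q/∂x = -2*y
  ∂P/∂y = 2*y
  integrand = ∂Q/∂x - ∂P/∂y = -4*y.
Integrating over R: integral_0^1 integral_0^{1-x} (-4*y) dy dx = -2/3.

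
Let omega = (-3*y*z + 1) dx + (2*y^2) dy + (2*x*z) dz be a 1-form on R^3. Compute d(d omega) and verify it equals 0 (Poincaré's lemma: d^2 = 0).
d(d omega) = 0

Step 1: d omega = sum_{i<j} (∂f_j/∂x_i - ∂f_i/∂x_j) dx_i ∧ dx_j:
  coeff of dx ∧ dy: 3*z
  coeff of dx ∧ dz: 3*y + 2*z
  coeff of dy ∧ dz: 0
Step 2: Apply d again to each 2-form coefficient. The only possible 3-form in R^3 is dx ∧ dy ∧ dz, with coefficient
  ∂(coeff of dy∧dz)/∂x - ∂(coeff of dx∧dz)/∂y + ∂(coeff of dx∧dy)/∂z
  = ∂/∂x (0) - ∂/∂y (3*y + 2*z) + ∂/∂z (3*z).
Each of these terms simplifies to sums of mixed partials that cancel in pairs. The result is 0 (by equality of mixed partials for smooth functions — Schwarz / Clairaut).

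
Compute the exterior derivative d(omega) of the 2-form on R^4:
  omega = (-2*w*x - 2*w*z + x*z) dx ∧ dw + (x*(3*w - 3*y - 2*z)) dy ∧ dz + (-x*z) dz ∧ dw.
d(omega) = (2*w - x - z) dx ∧ dz ∧ dw + (3*w - 3*y - 2*z) dx ∧ dy ∧ dz + (3*x) dy ∧ dz ∧ dw

For a 2-form omega = sum_{i<j} g_{ij} dx_i ∧ dx_j, the exterior derivative is
  d(omega) = sum_{i<j} d(g_{ij}) ∧ dx_i ∧ dx_j = sum_{i<j, k} (∂g_{ij}/∂x_k) dx_k ∧ dx_i ∧ dx_j.
Expand each term, using dx_k ∧ dx_i ∧ dx_j = sgn(permutation) dx_{(a)} ∧ dx_{(b)} ∧ dx_{(c)} with (a < b < c) sorted:
  d(-2*w*x - 2*w*z + x*z) includes (∂/∂z)(-2*w*x - 2*w*z + x*z) dz = (-2*w + x) dz, which multiplied by dx ∧ dw gives (2*w - x) dx ∧ dz ∧ dw
  d(x*(3*w - 3*y - 2*z)) includes (∂/∂x)(x*(3*w - 3*y - 2*z)) dx = (3*w - 3*y - 2*z) dx, which multiplied by dy ∧ dz gives (3*w - 3*y - 2*z) dx ∧ dy ∧ dz
  d(x*(3*w - 3*y - 2*z)) includes (∂/∂w)(x*(3*w - 3*y - 2*z)) dw = (3*x) dw, which multiplied by dy ∧ dz gives (3*x) dy ∧ dz ∧ dw
  d(-x*z) includes (∂/∂x)(-x*z) dx = (-z) dx, which multiplied by dz ∧ dw gives (-z) dx ∧ dz ∧ dw
Collecting like 3-forms: d(omega) = (2*w - x - z) dx ∧ dz ∧ dw + (3*w - 3*y - 2*z) dx ∧ dy ∧ dz + (3*x) dy ∧ dz ∧ dw.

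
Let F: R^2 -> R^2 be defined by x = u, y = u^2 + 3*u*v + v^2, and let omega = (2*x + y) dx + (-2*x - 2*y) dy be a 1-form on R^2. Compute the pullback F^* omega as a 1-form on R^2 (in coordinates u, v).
F^* omega = (-4*u^3 - 18*u^2*v - 3*u^2 - 22*u*v^2 - 3*u*v + 2*u - 6*v^3 + v^2) du + (-6*u^3 - 22*u^2*v - 6*u^2 - 18*u*v^2 - 4*u*v - 4*v^3) dv

Using F^*(f dg) = (f ∘ F) d(g ∘ F), substitute each coordinate x_i by F_i(u, v) in f_i, and replace dx_i by d F_i = (∂F_i/∂u) du + (∂F_i/∂v) dv.
  For the x component: f_1(F) = u^2 + 3*u*v + 2*u + v^2; d F_1 = (1) du + (0) dv
  For the y component: f_2(F) = -2*u^2 - 6*u*v - 2*u - 2*v^2; d F_2 = (2*u + 3*v) du + (3*u + 2*v) dv
Combining and collecting du, dv coefficients:
  coeff of du: -4*u^3 - 18*u^2*v - 3*u^2 - 22*u*v^2 - 3*u*v + 2*u - 6*v^3 + v^2
  coeff of dv: -6*u^3 - 22*u^2*v - 6*u^2 - 18*u*v^2 - 4*u*v - 4*v^3
F^* omega = (-4*u^3 - 18*u^2*v - 3*u^2 - 22*u*v^2 - 3*u*v + 2*u - 6*v^3 + v^2) du + (-6*u^3 - 22*u^2*v - 6*u^2 - 18*u*v^2 - 4*u*v - 4*v^3) dv.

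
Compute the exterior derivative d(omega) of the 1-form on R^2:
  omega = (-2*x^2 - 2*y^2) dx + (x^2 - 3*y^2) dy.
d(omega) = (2*x + 4*y) dx ∧ dy

For a 1-form omega = sum_i f_i dx_i, the exterior derivative is
  d(omega) = sum_{i < j} (∂f_j/∂x_i - ∂f_i/∂x_j) dx_i ∧ dx_j.
  coefficient of dx ∧ dy: ∂f_2/∂x - ∂f_1/∂y = ∂(x^2 - 3*y^2)/∂x - ∂(-2*x^2 - 2*y^2)/∂y = 2*x + 4*y
Assembling: d(omega) = (2*x + 4*y) dx ∧ dy.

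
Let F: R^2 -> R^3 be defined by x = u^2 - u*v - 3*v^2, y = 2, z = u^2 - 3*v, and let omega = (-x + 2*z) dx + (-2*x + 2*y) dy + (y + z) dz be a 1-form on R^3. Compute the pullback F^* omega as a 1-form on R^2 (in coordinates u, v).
F^* omega = (4*u^3 + u^2*v + 5*u*v^2 - 18*u*v + 4*u - 3*v^3 + 6*v^2) du + (-u^3 - 7*u^2*v - 3*u^2 - 9*u*v^2 + 6*u*v - 18*v^3 + 36*v^2 + 9*v - 6) dv

Using F^*(f dg) = (f ∘ F) d(g ∘ F), substitute each coordinate x_i by F_i(u, v) in f_i, and replace dx_i by d F_i = (∂F_i/∂u) du + (∂F_i/∂v) dv.
  For the x component: f_1(F) = u^2 + u*v + 3*v^2 - 6*v; d F_1 = (2*u - v) du + (-u - 6*v) dv
  For the y component: f_2(F) = -2*u^2 + 2*u*v + 6*v^2 + 4; d F_2 = (0) du + (0) dv
  For the z component: f_3(F) = u^2 - 3*v + 2; d F_3 = (2*u) du + (-3) dv
Combining and collecting du, dv coefficients:
  coeff of du: 4*u^3 + u^2*v + 5*u*v^2 - 18*u*v + 4*u - 3*v^3 + 6*v^2
  coeff of dv: -u^3 - 7*u^2*v - 3*u^2 - 9*u*v^2 + 6*u*v - 18*v^3 + 36*v^2 + 9*v - 6
F^* omega = (4*u^3 + u^2*v + 5*u*v^2 - 18*u*v + 4*u - 3*v^3 + 6*v^2) du + (-u^3 - 7*u^2*v - 3*u^2 - 9*u*v^2 + 6*u*v - 18*v^3 + 36*v^2 + 9*v - 6) dv.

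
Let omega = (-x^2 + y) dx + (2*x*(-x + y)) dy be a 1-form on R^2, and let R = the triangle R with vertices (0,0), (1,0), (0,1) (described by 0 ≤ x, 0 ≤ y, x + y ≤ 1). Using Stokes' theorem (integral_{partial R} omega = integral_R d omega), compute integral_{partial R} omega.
integral_(partial R) omega = -5/6

Stokes: integral_partial_R omega = integral_R d omega with d omega = (∂Q/∂x - ∂P/∂y) dx ∧ dy.
  ∂Q/∂x = -4*x + 2*y
  ∂P/∂y = 1
  integrand = ∂Q/∂x - ∂P/∂y = -4*x + 2*y - 1.
Integrating over R: integral_0^1 integral_0^{1-x} (-4*x + 2*y - 1) dy dx = -5/6.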